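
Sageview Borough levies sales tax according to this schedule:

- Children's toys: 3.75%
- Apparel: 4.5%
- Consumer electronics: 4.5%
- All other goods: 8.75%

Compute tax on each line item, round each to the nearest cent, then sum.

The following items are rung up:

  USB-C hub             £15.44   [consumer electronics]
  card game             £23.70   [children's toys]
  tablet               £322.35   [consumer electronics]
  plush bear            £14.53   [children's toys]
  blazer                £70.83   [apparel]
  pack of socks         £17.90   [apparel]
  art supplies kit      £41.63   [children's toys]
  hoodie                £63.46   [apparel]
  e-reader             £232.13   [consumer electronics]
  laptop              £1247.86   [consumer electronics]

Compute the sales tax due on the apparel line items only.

Blazer £70.83: apparel → 4.5% → £3.19
Pack of socks £17.90: apparel → 4.5% → £0.81
Hoodie £63.46: apparel → 4.5% → £2.86
Tax on apparel = £3.19 + £0.81 + £2.86 = £6.86

£6.86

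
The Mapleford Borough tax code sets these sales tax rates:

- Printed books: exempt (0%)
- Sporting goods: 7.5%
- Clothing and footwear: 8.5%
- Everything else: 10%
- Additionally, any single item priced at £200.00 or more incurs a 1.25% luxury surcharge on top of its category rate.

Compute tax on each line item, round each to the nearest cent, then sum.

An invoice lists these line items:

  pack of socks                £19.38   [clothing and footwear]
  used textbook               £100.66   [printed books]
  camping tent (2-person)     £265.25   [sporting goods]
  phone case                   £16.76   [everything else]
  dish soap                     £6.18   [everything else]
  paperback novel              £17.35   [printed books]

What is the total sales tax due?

Pack of socks £19.38: clothing and footwear → 8.5% → £1.65
Used textbook £100.66: printed books → 0% → £0.00
Camping tent (2-person) £265.25: sporting goods → 7.5% + 1.25% surcharge = 8.75% → £23.21
Phone case £16.76: everything else → 10% → £1.68
Dish soap £6.18: everything else → 10% → £0.62
Paperback novel £17.35: printed books → 0% → £0.00
Total tax = £1.65 + £23.21 + £1.68 + £0.62 = £27.16

£27.16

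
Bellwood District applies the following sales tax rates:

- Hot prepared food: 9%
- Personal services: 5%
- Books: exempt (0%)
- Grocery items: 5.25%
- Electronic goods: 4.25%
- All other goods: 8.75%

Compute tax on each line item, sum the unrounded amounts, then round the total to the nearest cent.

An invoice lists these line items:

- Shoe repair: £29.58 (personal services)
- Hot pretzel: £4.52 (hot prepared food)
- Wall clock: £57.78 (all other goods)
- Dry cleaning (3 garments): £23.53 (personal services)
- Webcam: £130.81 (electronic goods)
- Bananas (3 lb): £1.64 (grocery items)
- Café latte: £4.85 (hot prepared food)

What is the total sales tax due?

£14.20

Shoe repair £29.58: personal services → 5% → £1.479
Hot pretzel £4.52: hot prepared food → 9% → £0.4068
Wall clock £57.78: all other goods → 8.75% → £5.05575
Dry cleaning (3 garments) £23.53: personal services → 5% → £1.1765
Webcam £130.81: electronic goods → 4.25% → £5.559425
Bananas (3 lb) £1.64: grocery items → 5.25% → £0.0861
Café latte £4.85: hot prepared food → 9% → £0.4365
Unrounded tax sum = £14.200075 → £14.20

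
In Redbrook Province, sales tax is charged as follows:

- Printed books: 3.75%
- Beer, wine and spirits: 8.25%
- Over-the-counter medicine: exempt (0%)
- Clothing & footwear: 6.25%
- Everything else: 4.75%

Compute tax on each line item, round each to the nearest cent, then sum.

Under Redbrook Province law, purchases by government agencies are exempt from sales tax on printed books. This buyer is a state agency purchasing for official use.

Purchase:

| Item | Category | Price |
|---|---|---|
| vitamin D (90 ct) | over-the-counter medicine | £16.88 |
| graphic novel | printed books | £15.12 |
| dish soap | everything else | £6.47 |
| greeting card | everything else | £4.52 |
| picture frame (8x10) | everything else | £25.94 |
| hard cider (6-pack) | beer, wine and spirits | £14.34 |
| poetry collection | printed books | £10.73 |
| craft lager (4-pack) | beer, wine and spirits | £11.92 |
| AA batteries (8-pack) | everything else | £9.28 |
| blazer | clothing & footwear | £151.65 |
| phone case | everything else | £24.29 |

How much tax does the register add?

Vitamin D (90 ct) £16.88: over-the-counter medicine → 0% → £0.00
Graphic novel £15.12: printed books, buyer-exempt → 0% → £0.00
Dish soap £6.47: everything else → 4.75% → £0.31
Greeting card £4.52: everything else → 4.75% → £0.21
Picture frame (8x10) £25.94: everything else → 4.75% → £1.23
Hard cider (6-pack) £14.34: beer, wine and spirits → 8.25% → £1.18
Poetry collection £10.73: printed books, buyer-exempt → 0% → £0.00
Craft lager (4-pack) £11.92: beer, wine and spirits → 8.25% → £0.98
AA batteries (8-pack) £9.28: everything else → 4.75% → £0.44
Blazer £151.65: clothing & footwear → 6.25% → £9.48
Phone case £24.29: everything else → 4.75% → £1.15
Total tax = £0.31 + £0.21 + £1.23 + £1.18 + £0.98 + £0.44 + £9.48 + £1.15 = £14.98

£14.98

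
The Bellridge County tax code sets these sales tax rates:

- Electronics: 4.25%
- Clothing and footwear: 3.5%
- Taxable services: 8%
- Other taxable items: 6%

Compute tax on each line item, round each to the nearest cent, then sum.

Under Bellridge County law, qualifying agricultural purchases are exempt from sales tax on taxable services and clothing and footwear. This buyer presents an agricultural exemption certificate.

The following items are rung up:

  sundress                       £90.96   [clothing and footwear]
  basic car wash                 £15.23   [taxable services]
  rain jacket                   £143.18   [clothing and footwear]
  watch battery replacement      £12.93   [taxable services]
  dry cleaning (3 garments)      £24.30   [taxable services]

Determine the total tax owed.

£0.00

Sundress £90.96: clothing and footwear, buyer-exempt → 0% → £0.00
Basic car wash £15.23: taxable services, buyer-exempt → 0% → £0.00
Rain jacket £143.18: clothing and footwear, buyer-exempt → 0% → £0.00
Watch battery replacement £12.93: taxable services, buyer-exempt → 0% → £0.00
Dry cleaning (3 garments) £24.30: taxable services, buyer-exempt → 0% → £0.00
Total tax = £0.00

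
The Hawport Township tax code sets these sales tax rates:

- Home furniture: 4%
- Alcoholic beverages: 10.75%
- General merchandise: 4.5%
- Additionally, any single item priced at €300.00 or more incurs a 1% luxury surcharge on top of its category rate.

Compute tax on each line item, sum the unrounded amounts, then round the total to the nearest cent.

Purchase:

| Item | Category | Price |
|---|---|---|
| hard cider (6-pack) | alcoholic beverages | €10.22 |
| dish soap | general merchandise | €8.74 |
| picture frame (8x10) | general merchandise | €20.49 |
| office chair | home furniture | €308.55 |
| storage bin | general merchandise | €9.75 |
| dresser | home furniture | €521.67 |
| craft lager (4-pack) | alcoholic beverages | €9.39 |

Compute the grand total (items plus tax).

€934.18

Hard cider (6-pack) €10.22: alcoholic beverages → 10.75% → €1.09865
Dish soap €8.74: general merchandise → 4.5% → €0.3933
Picture frame (8x10) €20.49: general merchandise → 4.5% → €0.92205
Office chair €308.55: home furniture → 4% + 1% surcharge = 5% → €15.4275
Storage bin €9.75: general merchandise → 4.5% → €0.43875
Dresser €521.67: home furniture → 4% + 1% surcharge = 5% → €26.0835
Craft lager (4-pack) €9.39: alcoholic beverages → 10.75% → €1.009425
Subtotal = €888.81; unrounded tax = €45.373175 → €45.37; total due = €934.18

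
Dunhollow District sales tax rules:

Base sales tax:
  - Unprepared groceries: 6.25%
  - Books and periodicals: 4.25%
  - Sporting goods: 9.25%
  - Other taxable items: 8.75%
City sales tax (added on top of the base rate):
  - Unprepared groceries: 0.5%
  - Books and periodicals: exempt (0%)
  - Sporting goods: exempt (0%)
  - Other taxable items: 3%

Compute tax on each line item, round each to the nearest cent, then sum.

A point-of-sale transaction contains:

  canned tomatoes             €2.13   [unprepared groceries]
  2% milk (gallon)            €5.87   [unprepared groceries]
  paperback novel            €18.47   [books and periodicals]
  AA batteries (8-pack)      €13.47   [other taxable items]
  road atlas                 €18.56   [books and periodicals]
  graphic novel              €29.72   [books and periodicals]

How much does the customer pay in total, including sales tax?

€93.17

Canned tomatoes €2.13: unprepared groceries → 6.25% + 0.5% city = 6.75% → €0.14
2% milk (gallon) €5.87: unprepared groceries → 6.25% + 0.5% city = 6.75% → €0.40
Paperback novel €18.47: books and periodicals → 4.25% + 0% city = 4.25% → €0.78
AA batteries (8-pack) €13.47: other taxable items → 8.75% + 3% city = 11.75% → €1.58
Road atlas €18.56: books and periodicals → 4.25% + 0% city = 4.25% → €0.79
Graphic novel €29.72: books and periodicals → 4.25% + 0% city = 4.25% → €1.26
Subtotal = €88.22; tax = €4.95; total due = €93.17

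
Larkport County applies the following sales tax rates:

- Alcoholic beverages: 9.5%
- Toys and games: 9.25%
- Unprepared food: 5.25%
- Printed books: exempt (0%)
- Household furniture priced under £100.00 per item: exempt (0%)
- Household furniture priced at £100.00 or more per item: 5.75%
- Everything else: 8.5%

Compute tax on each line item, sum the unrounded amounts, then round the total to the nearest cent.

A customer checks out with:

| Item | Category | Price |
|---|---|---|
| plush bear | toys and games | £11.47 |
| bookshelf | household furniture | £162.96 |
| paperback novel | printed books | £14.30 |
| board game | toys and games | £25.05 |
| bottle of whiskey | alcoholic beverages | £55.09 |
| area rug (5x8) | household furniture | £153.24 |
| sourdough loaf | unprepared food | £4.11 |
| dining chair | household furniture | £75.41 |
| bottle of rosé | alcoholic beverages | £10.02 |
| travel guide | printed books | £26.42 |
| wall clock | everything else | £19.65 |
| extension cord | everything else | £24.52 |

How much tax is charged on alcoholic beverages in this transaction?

Bottle of whiskey £55.09: alcoholic beverages → 9.5% → £5.23355
Bottle of rosé £10.02: alcoholic beverages → 9.5% → £0.9519
Tax on alcoholic beverages: unrounded sum = £6.18545 → £6.19

£6.19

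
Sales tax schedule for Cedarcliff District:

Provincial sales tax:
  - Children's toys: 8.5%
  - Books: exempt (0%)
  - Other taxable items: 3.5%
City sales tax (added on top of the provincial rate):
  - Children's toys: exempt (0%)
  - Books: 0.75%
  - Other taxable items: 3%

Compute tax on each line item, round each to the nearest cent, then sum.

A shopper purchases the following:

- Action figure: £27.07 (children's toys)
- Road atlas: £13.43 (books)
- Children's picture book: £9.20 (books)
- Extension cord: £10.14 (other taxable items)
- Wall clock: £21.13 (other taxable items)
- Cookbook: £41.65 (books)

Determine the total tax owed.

Action figure £27.07: children's toys → 8.5% + 0% city = 8.5% → £2.30
Road atlas £13.43: books → 0% + 0.75% city = 0.75% → £0.10
Children's picture book £9.20: books → 0% + 0.75% city = 0.75% → £0.07
Extension cord £10.14: other taxable items → 3.5% + 3% city = 6.5% → £0.66
Wall clock £21.13: other taxable items → 3.5% + 3% city = 6.5% → £1.37
Cookbook £41.65: books → 0% + 0.75% city = 0.75% → £0.31
Total tax = £2.30 + £0.10 + £0.07 + £0.66 + £1.37 + £0.31 = £4.81

£4.81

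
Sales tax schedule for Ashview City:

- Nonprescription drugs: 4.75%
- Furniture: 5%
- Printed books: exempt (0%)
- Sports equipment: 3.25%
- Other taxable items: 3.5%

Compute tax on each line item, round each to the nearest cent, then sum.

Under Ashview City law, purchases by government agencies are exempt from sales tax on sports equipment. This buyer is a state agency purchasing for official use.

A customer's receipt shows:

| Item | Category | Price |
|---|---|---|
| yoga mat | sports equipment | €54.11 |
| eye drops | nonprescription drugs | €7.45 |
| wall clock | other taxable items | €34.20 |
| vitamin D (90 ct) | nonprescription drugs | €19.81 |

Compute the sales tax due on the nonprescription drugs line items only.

€1.29

Eye drops €7.45: nonprescription drugs → 4.75% → €0.35
Vitamin D (90 ct) €19.81: nonprescription drugs → 4.75% → €0.94
Tax on nonprescription drugs = €0.35 + €0.94 = €1.29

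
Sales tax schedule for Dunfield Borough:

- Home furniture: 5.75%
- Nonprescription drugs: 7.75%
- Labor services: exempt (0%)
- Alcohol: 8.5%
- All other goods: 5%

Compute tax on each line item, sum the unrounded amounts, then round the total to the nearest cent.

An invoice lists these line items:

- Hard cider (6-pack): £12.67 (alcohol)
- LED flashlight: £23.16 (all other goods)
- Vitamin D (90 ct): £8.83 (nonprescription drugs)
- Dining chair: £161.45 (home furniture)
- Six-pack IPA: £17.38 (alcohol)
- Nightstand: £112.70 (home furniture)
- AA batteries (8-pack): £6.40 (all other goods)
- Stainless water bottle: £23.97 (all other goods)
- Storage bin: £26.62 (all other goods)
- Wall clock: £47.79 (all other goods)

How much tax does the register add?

Hard cider (6-pack) £12.67: alcohol → 8.5% → £1.07695
LED flashlight £23.16: all other goods → 5% → £1.158
Vitamin D (90 ct) £8.83: nonprescription drugs → 7.75% → £0.684325
Dining chair £161.45: home furniture → 5.75% → £9.283375
Six-pack IPA £17.38: alcohol → 8.5% → £1.4773
Nightstand £112.70: home furniture → 5.75% → £6.48025
AA batteries (8-pack) £6.40: all other goods → 5% → £0.32
Stainless water bottle £23.97: all other goods → 5% → £1.1985
Storage bin £26.62: all other goods → 5% → £1.331
Wall clock £47.79: all other goods → 5% → £2.3895
Unrounded tax sum = £25.3992 → £25.40

£25.40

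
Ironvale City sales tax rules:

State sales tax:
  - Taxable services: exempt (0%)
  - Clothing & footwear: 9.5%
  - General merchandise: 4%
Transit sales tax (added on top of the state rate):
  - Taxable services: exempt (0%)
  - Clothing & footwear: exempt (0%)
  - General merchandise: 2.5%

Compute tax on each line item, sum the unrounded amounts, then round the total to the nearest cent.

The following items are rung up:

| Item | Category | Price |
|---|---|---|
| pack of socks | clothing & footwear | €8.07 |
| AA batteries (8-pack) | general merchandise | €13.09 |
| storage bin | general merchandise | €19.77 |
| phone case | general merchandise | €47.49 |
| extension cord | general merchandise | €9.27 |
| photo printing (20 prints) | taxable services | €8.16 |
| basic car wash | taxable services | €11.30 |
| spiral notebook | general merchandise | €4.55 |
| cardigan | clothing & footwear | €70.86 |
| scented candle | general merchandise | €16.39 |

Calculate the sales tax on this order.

€14.68

Pack of socks €8.07: clothing & footwear → 9.5% + 0% transit = 9.5% → €0.76665
AA batteries (8-pack) €13.09: general merchandise → 4% + 2.5% transit = 6.5% → €0.85085
Storage bin €19.77: general merchandise → 4% + 2.5% transit = 6.5% → €1.28505
Phone case €47.49: general merchandise → 4% + 2.5% transit = 6.5% → €3.08685
Extension cord €9.27: general merchandise → 4% + 2.5% transit = 6.5% → €0.60255
Photo printing (20 prints) €8.16: taxable services → 0% + 0% transit = 0% → €0.00
Basic car wash €11.30: taxable services → 0% + 0% transit = 0% → €0.00
Spiral notebook €4.55: general merchandise → 4% + 2.5% transit = 6.5% → €0.29575
Cardigan €70.86: clothing & footwear → 9.5% + 0% transit = 9.5% → €6.7317
Scented candle €16.39: general merchandise → 4% + 2.5% transit = 6.5% → €1.06535
Unrounded tax sum = €14.68475 → €14.68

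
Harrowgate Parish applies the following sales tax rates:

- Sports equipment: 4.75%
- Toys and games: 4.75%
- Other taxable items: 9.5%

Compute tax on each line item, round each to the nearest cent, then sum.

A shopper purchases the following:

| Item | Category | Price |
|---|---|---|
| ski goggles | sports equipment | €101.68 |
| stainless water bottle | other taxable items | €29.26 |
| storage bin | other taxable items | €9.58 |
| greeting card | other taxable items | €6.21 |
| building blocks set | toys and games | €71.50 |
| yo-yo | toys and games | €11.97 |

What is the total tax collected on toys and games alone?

€3.97

Building blocks set €71.50: toys and games → 4.75% → €3.40
Yo-yo €11.97: toys and games → 4.75% → €0.57
Tax on toys and games = €3.40 + €0.57 = €3.97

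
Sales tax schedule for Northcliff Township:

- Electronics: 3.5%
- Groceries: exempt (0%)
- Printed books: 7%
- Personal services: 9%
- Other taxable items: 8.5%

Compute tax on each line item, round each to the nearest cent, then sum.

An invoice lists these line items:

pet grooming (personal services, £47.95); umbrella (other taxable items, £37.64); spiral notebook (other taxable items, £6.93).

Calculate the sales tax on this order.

Pet grooming £47.95: personal services → 9% → £4.32
Umbrella £37.64: other taxable items → 8.5% → £3.20
Spiral notebook £6.93: other taxable items → 8.5% → £0.59
Total tax = £4.32 + £3.20 + £0.59 = £8.11

£8.11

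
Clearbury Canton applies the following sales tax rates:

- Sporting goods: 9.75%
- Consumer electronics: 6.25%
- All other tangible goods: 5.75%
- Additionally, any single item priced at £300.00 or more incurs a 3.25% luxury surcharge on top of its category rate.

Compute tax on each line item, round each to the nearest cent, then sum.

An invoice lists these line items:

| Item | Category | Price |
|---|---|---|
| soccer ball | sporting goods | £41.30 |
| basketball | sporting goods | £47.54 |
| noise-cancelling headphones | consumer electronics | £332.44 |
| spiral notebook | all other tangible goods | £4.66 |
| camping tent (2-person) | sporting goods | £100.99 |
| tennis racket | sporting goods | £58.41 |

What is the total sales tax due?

£56.06

Soccer ball £41.30: sporting goods → 9.75% → £4.03
Basketball £47.54: sporting goods → 9.75% → £4.64
Noise-cancelling headphones £332.44: consumer electronics → 6.25% + 3.25% surcharge = 9.5% → £31.58
Spiral notebook £4.66: all other tangible goods → 5.75% → £0.27
Camping tent (2-person) £100.99: sporting goods → 9.75% → £9.85
Tennis racket £58.41: sporting goods → 9.75% → £5.69
Total tax = £4.03 + £4.64 + £31.58 + £0.27 + £9.85 + £5.69 = £56.06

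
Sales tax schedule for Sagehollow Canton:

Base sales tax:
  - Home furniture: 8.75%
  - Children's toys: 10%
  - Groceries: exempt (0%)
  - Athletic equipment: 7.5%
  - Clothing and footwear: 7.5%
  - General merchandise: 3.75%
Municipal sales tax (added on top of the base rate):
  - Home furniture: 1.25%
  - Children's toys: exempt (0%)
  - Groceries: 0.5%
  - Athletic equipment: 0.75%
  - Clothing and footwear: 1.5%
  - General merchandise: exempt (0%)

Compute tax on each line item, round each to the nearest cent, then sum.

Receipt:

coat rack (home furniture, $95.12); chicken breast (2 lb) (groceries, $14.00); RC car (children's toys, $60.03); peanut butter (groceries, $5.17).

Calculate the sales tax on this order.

$15.61

Coat rack $95.12: home furniture → 8.75% + 1.25% municipal = 10% → $9.51
Chicken breast (2 lb) $14.00: groceries → 0% + 0.5% municipal = 0.5% → $0.07
RC car $60.03: children's toys → 10% + 0% municipal = 10% → $6.00
Peanut butter $5.17: groceries → 0% + 0.5% municipal = 0.5% → $0.03
Total tax = $9.51 + $0.07 + $6.00 + $0.03 = $15.61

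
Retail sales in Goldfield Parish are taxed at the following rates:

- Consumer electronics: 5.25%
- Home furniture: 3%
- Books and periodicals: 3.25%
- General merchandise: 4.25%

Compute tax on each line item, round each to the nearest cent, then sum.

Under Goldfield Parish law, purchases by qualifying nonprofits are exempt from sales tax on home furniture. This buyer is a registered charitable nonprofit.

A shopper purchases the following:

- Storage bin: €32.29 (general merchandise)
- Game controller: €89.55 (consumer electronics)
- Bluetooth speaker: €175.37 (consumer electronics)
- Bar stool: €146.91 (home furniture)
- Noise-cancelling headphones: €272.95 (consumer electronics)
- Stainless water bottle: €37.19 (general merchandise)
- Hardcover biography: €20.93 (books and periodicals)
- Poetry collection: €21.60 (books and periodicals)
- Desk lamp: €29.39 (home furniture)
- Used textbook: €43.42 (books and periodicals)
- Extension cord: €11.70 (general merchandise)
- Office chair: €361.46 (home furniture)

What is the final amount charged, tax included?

€1277.24

Storage bin €32.29: general merchandise → 4.25% → €1.37
Game controller €89.55: consumer electronics → 5.25% → €4.70
Bluetooth speaker €175.37: consumer electronics → 5.25% → €9.21
Bar stool €146.91: home furniture, buyer-exempt → 0% → €0.00
Noise-cancelling headphones €272.95: consumer electronics → 5.25% → €14.33
Stainless water bottle €37.19: general merchandise → 4.25% → €1.58
Hardcover biography €20.93: books and periodicals → 3.25% → €0.68
Poetry collection €21.60: books and periodicals → 3.25% → €0.70
Desk lamp €29.39: home furniture, buyer-exempt → 0% → €0.00
Used textbook €43.42: books and periodicals → 3.25% → €1.41
Extension cord €11.70: general merchandise → 4.25% → €0.50
Office chair €361.46: home furniture, buyer-exempt → 0% → €0.00
Subtotal = €1242.76; tax = €34.48; total due = €1277.24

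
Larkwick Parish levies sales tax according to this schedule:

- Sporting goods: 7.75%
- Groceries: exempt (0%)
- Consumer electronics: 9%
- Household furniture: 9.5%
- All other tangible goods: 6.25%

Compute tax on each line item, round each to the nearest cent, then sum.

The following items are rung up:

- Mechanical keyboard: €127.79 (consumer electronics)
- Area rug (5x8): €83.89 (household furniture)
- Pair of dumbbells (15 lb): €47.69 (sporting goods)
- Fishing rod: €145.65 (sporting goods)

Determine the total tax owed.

€34.46

Mechanical keyboard €127.79: consumer electronics → 9% → €11.50
Area rug (5x8) €83.89: household furniture → 9.5% → €7.97
Pair of dumbbells (15 lb) €47.69: sporting goods → 7.75% → €3.70
Fishing rod €145.65: sporting goods → 7.75% → €11.29
Total tax = €11.50 + €7.97 + €3.70 + €11.29 = €34.46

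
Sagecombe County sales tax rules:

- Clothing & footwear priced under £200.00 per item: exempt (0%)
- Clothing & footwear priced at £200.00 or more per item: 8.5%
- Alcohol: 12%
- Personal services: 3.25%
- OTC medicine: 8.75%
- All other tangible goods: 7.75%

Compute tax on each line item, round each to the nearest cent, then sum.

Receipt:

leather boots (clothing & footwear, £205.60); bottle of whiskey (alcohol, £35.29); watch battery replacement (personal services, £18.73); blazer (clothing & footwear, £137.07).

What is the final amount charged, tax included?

Leather boots £205.60: clothing & footwear, £200.00 or more → 8.5% → £17.48
Bottle of whiskey £35.29: alcohol → 12% → £4.23
Watch battery replacement £18.73: personal services → 3.25% → £0.61
Blazer £137.07: clothing & footwear, under £200.00 → 0% → £0.00
Subtotal = £396.69; tax = £22.32; total due = £419.01

£419.01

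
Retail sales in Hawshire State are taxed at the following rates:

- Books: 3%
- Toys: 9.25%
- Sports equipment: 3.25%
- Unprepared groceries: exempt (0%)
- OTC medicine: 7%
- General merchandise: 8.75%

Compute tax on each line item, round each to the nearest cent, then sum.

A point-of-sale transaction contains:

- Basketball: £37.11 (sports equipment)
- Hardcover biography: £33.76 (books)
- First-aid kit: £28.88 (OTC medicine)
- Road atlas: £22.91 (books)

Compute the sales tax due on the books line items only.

£1.70

Hardcover biography £33.76: books → 3% → £1.01
Road atlas £22.91: books → 3% → £0.69
Tax on books = £1.01 + £0.69 = £1.70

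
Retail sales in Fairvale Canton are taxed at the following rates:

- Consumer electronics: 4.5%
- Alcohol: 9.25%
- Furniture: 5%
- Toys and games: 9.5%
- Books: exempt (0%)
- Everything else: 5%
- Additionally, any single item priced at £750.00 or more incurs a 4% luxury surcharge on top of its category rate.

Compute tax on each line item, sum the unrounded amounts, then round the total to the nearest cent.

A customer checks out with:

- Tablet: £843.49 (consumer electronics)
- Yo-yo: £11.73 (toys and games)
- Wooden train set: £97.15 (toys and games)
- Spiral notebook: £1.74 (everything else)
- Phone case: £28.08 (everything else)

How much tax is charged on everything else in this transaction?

Spiral notebook £1.74: everything else → 5% → £0.087
Phone case £28.08: everything else → 5% → £1.404
Tax on everything else: unrounded sum = £1.491 → £1.49

£1.49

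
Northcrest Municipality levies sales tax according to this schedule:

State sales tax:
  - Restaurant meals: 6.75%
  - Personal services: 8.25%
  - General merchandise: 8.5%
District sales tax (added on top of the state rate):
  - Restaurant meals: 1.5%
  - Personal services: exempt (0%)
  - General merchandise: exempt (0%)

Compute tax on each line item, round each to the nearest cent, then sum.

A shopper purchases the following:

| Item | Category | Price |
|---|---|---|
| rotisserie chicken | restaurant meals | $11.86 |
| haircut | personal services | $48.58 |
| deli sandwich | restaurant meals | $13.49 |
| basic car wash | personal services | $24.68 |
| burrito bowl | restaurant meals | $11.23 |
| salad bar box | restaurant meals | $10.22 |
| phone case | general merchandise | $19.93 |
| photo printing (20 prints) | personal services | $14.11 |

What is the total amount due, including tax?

$166.86

Rotisserie chicken $11.86: restaurant meals → 6.75% + 1.5% district = 8.25% → $0.98
Haircut $48.58: personal services → 8.25% + 0% district = 8.25% → $4.01
Deli sandwich $13.49: restaurant meals → 6.75% + 1.5% district = 8.25% → $1.11
Basic car wash $24.68: personal services → 8.25% + 0% district = 8.25% → $2.04
Burrito bowl $11.23: restaurant meals → 6.75% + 1.5% district = 8.25% → $0.93
Salad bar box $10.22: restaurant meals → 6.75% + 1.5% district = 8.25% → $0.84
Phone case $19.93: general merchandise → 8.5% + 0% district = 8.5% → $1.69
Photo printing (20 prints) $14.11: personal services → 8.25% + 0% district = 8.25% → $1.16
Subtotal = $154.10; tax = $12.76; total due = $166.86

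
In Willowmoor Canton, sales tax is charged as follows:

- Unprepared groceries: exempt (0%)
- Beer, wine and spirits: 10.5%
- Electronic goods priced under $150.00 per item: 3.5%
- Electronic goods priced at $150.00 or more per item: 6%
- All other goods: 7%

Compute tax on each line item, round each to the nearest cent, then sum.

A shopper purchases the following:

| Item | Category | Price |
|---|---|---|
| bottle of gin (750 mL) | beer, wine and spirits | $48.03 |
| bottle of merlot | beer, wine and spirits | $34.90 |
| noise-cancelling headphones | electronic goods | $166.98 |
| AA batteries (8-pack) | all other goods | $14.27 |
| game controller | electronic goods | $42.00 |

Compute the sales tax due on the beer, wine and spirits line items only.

$8.70

Bottle of gin (750 mL) $48.03: beer, wine and spirits → 10.5% → $5.04
Bottle of merlot $34.90: beer, wine and spirits → 10.5% → $3.66
Tax on beer, wine and spirits = $5.04 + $3.66 = $8.70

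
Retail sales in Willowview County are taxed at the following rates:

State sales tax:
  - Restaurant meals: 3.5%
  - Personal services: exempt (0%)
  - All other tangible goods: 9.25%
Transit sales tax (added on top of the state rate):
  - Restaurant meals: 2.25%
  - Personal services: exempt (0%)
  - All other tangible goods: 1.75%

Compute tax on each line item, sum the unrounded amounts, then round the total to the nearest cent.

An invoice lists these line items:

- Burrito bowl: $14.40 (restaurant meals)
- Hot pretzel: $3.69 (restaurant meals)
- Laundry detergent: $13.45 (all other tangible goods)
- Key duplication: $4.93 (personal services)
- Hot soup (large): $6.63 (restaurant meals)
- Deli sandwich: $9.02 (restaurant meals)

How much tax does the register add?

Burrito bowl $14.40: restaurant meals → 3.5% + 2.25% transit = 5.75% → $0.828
Hot pretzel $3.69: restaurant meals → 3.5% + 2.25% transit = 5.75% → $0.212175
Laundry detergent $13.45: all other tangible goods → 9.25% + 1.75% transit = 11% → $1.4795
Key duplication $4.93: personal services → 0% + 0% transit = 0% → $0.00
Hot soup (large) $6.63: restaurant meals → 3.5% + 2.25% transit = 5.75% → $0.381225
Deli sandwich $9.02: restaurant meals → 3.5% + 2.25% transit = 5.75% → $0.51865
Unrounded tax sum = $3.41955 → $3.42

$3.42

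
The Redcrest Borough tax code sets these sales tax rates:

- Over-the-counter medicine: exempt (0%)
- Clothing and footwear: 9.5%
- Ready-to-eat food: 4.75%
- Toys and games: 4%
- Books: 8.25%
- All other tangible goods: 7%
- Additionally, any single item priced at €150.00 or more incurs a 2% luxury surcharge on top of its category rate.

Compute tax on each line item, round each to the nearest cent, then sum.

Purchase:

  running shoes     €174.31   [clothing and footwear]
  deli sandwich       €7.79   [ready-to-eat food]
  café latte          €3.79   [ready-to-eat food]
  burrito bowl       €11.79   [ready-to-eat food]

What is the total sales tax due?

Running shoes €174.31: clothing and footwear → 9.5% + 2% surcharge = 11.5% → €20.05
Deli sandwich €7.79: ready-to-eat food → 4.75% → €0.37
Café latte €3.79: ready-to-eat food → 4.75% → €0.18
Burrito bowl €11.79: ready-to-eat food → 4.75% → €0.56
Total tax = €20.05 + €0.37 + €0.18 + €0.56 = €21.16

€21.16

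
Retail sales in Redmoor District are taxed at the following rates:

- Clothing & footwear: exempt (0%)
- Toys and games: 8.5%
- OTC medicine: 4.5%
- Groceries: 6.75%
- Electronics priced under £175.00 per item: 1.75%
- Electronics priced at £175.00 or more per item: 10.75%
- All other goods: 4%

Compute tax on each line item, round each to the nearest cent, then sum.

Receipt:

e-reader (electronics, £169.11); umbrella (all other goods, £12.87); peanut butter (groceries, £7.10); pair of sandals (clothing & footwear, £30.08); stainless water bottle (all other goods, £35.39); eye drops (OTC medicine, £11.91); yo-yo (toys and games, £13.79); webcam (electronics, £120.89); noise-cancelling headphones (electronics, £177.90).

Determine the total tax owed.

£28.32

E-reader £169.11: electronics, under £175.00 → 1.75% → £2.96
Umbrella £12.87: all other goods → 4% → £0.51
Peanut butter £7.10: groceries → 6.75% → £0.48
Pair of sandals £30.08: clothing & footwear → 0% → £0.00
Stainless water bottle £35.39: all other goods → 4% → £1.42
Eye drops £11.91: OTC medicine → 4.5% → £0.54
Yo-yo £13.79: toys and games → 8.5% → £1.17
Webcam £120.89: electronics, under £175.00 → 1.75% → £2.12
Noise-cancelling headphones £177.90: electronics, £175.00 or more → 10.75% → £19.12
Total tax = £2.96 + £0.51 + £0.48 + £1.42 + £0.54 + £1.17 + £2.12 + £19.12 = £28.32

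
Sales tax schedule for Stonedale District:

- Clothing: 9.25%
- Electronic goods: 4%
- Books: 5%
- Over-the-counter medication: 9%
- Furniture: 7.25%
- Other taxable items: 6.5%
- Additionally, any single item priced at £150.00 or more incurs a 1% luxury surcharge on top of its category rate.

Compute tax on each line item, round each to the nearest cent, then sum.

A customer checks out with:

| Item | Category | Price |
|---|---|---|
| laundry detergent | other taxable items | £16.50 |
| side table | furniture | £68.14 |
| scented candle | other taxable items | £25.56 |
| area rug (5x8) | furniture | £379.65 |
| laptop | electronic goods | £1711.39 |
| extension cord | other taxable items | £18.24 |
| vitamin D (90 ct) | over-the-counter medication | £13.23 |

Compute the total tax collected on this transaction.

£126.94

Laundry detergent £16.50: other taxable items → 6.5% → £1.07
Side table £68.14: furniture → 7.25% → £4.94
Scented candle £25.56: other taxable items → 6.5% → £1.66
Area rug (5x8) £379.65: furniture → 7.25% + 1% surcharge = 8.25% → £31.32
Laptop £1711.39: electronic goods → 4% + 1% surcharge = 5% → £85.57
Extension cord £18.24: other taxable items → 6.5% → £1.19
Vitamin D (90 ct) £13.23: over-the-counter medication → 9% → £1.19
Total tax = £1.07 + £4.94 + £1.66 + £31.32 + £85.57 + £1.19 + £1.19 = £126.94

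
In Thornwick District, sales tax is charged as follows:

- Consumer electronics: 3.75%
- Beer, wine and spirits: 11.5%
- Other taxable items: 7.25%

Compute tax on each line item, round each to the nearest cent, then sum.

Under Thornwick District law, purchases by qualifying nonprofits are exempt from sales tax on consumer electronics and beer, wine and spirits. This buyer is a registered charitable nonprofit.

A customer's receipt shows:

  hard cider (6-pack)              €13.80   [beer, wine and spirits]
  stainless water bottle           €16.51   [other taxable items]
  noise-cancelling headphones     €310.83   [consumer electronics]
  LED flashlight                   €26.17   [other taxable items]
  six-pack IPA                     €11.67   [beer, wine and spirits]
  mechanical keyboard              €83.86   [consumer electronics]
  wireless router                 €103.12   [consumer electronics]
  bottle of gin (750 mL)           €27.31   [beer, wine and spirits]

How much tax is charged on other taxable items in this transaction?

Stainless water bottle €16.51: other taxable items → 7.25% → €1.20
LED flashlight €26.17: other taxable items → 7.25% → €1.90
Tax on other taxable items = €1.20 + €1.90 = €3.10

€3.10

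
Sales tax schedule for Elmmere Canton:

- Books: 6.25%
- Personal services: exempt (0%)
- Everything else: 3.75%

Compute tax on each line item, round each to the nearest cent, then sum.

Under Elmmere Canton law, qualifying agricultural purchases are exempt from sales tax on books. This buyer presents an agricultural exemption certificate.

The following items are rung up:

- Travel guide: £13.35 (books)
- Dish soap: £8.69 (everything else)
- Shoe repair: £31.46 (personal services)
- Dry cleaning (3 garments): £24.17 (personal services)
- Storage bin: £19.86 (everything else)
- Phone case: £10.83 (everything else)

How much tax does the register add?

Travel guide £13.35: books, buyer-exempt → 0% → £0.00
Dish soap £8.69: everything else → 3.75% → £0.33
Shoe repair £31.46: personal services → 0% → £0.00
Dry cleaning (3 garments) £24.17: personal services → 0% → £0.00
Storage bin £19.86: everything else → 3.75% → £0.74
Phone case £10.83: everything else → 3.75% → £0.41
Total tax = £0.33 + £0.74 + £0.41 = £1.48

£1.48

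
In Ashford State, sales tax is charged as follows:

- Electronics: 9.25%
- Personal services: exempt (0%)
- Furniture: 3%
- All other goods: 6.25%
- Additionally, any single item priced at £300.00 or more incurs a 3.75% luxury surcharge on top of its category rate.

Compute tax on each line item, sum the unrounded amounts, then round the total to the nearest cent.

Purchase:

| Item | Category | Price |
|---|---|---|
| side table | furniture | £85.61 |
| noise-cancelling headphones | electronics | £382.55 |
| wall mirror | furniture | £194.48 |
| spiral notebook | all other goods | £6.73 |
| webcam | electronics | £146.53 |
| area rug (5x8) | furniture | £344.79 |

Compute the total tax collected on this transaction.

Side table £85.61: furniture → 3% → £2.5683
Noise-cancelling headphones £382.55: electronics → 9.25% + 3.75% surcharge = 13% → £49.7315
Wall mirror £194.48: furniture → 3% → £5.8344
Spiral notebook £6.73: all other goods → 6.25% → £0.420625
Webcam £146.53: electronics → 9.25% → £13.554025
Area rug (5x8) £344.79: furniture → 3% + 3.75% surcharge = 6.75% → £23.273325
Unrounded tax sum = £95.382175 → £95.38

£95.38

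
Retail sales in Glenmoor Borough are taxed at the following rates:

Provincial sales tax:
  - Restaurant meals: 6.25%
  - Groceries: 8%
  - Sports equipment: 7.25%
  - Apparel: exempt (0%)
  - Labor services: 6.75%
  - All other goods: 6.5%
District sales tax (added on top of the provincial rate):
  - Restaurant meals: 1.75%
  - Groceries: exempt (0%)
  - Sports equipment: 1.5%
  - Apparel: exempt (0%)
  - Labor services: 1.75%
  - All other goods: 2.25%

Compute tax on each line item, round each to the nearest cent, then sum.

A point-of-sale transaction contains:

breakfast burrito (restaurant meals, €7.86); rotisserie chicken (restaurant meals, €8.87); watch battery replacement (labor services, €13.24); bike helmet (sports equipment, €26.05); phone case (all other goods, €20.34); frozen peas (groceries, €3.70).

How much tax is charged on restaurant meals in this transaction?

€1.34

Breakfast burrito €7.86: restaurant meals → 6.25% + 1.75% district = 8% → €0.63
Rotisserie chicken €8.87: restaurant meals → 6.25% + 1.75% district = 8% → €0.71
Tax on restaurant meals = €0.63 + €0.71 = €1.34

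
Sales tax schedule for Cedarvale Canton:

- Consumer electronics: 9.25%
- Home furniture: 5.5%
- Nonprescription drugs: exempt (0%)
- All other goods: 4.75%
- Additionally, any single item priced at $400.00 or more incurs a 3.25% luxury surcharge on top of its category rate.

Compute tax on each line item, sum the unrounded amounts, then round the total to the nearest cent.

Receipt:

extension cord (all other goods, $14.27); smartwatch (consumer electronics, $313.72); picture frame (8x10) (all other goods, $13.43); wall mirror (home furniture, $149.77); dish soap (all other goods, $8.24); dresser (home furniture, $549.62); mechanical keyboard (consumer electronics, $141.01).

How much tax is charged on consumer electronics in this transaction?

$42.06

Smartwatch $313.72: consumer electronics → 9.25% → $29.0191
Mechanical keyboard $141.01: consumer electronics → 9.25% → $13.043425
Tax on consumer electronics: unrounded sum = $42.062525 → $42.06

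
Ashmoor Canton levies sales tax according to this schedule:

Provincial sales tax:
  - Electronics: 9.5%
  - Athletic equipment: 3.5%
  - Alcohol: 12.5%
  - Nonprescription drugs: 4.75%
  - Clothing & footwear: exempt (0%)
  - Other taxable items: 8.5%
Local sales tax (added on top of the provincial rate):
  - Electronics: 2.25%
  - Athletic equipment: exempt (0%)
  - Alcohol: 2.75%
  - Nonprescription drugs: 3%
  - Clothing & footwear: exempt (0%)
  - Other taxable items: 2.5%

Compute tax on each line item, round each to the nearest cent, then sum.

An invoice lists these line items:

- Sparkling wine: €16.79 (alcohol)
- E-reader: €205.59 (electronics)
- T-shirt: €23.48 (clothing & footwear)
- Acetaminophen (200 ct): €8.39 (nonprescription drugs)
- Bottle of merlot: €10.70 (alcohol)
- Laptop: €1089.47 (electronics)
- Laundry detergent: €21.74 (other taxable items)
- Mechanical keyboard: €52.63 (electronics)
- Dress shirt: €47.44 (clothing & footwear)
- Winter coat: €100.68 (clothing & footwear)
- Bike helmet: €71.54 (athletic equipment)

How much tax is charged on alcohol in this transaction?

€4.19

Sparkling wine €16.79: alcohol → 12.5% + 2.75% local = 15.25% → €2.56
Bottle of merlot €10.70: alcohol → 12.5% + 2.75% local = 15.25% → €1.63
Tax on alcohol = €2.56 + €1.63 = €4.19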